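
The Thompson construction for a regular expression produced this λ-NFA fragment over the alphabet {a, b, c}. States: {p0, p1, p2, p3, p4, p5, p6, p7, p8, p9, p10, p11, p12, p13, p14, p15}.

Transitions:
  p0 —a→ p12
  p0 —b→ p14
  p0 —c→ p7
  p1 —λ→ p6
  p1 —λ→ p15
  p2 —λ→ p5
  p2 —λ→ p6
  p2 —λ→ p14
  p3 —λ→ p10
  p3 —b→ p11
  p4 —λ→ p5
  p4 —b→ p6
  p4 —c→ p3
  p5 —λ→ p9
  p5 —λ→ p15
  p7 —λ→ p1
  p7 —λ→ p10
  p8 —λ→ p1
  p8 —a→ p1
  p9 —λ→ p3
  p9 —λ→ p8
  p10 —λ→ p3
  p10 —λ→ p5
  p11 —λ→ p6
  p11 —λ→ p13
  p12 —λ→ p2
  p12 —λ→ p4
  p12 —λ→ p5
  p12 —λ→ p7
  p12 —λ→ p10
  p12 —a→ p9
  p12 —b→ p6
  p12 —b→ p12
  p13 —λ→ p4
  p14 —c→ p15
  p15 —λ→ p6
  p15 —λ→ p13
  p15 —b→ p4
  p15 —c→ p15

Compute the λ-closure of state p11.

Start with {p11}.
From p11 via λ: add p6, p13.
From p13 via λ: add p4.
From p4 via λ: add p5.
From p5 via λ: add p9, p15.
From p9 via λ: add p3, p8.
From p3 via λ: add p10.
From p8 via λ: add p1.
No new states can be added; the closed set is {p1, p3, p4, p5, p6, p8, p9, p10, p11, p13, p15}.

{p1, p3, p4, p5, p6, p8, p9, p10, p11, p13, p15}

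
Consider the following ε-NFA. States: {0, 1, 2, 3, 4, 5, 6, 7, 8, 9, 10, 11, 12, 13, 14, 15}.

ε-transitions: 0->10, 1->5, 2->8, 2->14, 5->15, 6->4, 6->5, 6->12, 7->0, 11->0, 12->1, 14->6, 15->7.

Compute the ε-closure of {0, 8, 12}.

Start with {0, 8, 12}.
From 0 via ε: add 10.
From 12 via ε: add 1.
From 1 via ε: add 5.
From 5 via ε: add 15.
From 15 via ε: add 7.
No new states can be added; the closed set is {0, 1, 5, 7, 8, 10, 12, 15}.

{0, 1, 5, 7, 8, 10, 12, 15}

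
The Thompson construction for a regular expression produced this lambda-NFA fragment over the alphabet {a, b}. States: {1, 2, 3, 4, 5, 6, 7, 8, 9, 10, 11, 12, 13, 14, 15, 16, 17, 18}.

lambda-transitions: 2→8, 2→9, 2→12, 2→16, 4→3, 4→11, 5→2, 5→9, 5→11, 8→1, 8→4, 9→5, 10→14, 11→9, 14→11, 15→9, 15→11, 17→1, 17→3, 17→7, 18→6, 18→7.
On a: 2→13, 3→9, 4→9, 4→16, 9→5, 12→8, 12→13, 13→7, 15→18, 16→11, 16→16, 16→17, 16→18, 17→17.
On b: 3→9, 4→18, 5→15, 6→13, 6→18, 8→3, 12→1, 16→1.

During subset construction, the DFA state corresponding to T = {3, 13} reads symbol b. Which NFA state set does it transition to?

{1, 2, 3, 4, 5, 8, 9, 11, 12, 16}

3 on b → {9}.
No b-transition from 13.
Union after reading b: {9}.
Now take the lambda-closure:
From 9 via lambda: add 5.
From 5 via lambda: add 2, 11.
From 2 via lambda: add 8, 12, 16.
From 8 via lambda: add 1, 4.
From 4 via lambda: add 3.
No new states can be added; the closed set is {1, 2, 3, 4, 5, 8, 9, 11, 12, 16}.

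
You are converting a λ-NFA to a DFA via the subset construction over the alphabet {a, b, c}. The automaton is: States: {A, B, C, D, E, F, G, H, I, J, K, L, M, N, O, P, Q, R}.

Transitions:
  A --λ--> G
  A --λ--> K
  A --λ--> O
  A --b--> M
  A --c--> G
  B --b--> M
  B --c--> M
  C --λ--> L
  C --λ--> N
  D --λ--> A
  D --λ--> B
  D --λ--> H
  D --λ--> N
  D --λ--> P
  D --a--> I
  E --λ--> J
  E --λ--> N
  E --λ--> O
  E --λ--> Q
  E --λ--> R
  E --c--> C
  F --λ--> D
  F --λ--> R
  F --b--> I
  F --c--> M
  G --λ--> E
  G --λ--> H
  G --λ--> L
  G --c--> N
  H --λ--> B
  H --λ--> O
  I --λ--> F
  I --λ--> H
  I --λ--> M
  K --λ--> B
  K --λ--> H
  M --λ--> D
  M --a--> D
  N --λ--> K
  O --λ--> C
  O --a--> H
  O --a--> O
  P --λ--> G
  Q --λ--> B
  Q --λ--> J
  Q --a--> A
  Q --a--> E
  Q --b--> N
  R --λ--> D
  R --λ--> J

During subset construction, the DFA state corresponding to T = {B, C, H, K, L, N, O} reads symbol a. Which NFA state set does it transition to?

{B, C, H, K, L, N, O}

O on a → {H, O}.
No a-transition from B, C, H, K, L, N.
Union after reading a: {H, O}.
Now take the λ-closure:
From H via λ: add B.
From O via λ: add C.
From C via λ: add L, N.
From N via λ: add K.
No new states can be added; the closed set is {B, C, H, K, L, N, O}.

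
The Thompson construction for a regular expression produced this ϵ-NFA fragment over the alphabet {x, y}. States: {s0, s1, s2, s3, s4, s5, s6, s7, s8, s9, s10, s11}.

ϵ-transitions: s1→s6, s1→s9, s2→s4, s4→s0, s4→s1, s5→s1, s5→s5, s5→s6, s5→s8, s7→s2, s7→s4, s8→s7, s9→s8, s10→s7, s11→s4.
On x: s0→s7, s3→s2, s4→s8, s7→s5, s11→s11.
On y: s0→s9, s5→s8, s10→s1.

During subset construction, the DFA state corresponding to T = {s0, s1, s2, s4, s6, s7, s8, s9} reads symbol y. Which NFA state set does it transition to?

{s0, s1, s2, s4, s6, s7, s8, s9}

s0 on y → {s9}.
No y-transition from s1, s2, s4, s6, s7, s8, s9.
Union after reading y: {s9}.
Now take the ϵ-closure:
From s9 via ϵ: add s8.
From s8 via ϵ: add s7.
From s7 via ϵ: add s2, s4.
From s4 via ϵ: add s0, s1.
From s1 via ϵ: add s6.
No new states can be added; the closed set is {s0, s1, s2, s4, s6, s7, s8, s9}.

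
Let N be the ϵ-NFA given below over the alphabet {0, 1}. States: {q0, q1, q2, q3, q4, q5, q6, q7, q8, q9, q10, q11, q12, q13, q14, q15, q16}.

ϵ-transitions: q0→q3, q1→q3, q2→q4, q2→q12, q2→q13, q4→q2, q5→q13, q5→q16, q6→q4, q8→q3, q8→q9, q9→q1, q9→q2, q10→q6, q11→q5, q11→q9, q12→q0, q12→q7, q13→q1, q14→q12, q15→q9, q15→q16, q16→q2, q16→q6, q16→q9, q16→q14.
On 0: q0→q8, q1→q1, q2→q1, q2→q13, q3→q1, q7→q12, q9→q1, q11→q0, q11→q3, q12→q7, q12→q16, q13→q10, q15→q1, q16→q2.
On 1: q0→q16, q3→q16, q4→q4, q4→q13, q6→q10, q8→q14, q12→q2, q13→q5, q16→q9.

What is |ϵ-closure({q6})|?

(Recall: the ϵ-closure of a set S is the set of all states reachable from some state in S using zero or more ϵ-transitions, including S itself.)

Start with {q6}.
From q6 via ϵ: add q4.
From q4 via ϵ: add q2.
From q2 via ϵ: add q12, q13.
From q12 via ϵ: add q0, q7.
From q13 via ϵ: add q1.
From q0 via ϵ: add q3.
ϵ-closure = {q0, q1, q2, q3, q4, q6, q7, q12, q13}, which has 9 states.

9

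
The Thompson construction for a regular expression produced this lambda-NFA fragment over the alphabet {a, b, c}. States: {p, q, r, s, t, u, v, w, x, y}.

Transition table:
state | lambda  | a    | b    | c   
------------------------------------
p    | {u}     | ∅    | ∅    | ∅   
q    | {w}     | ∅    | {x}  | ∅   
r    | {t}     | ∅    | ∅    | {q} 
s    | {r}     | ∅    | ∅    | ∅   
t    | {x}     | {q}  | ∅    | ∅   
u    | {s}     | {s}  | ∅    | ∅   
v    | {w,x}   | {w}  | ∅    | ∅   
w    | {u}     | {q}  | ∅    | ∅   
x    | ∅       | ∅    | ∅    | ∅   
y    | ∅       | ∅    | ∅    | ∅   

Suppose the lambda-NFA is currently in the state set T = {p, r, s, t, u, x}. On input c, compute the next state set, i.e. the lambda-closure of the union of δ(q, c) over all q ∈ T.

{q, r, s, t, u, w, x}

r on c → {q}.
No c-transition from p, s, t, u, x.
Union after reading c: {q}.
Now take the lambda-closure:
From q via lambda: add w.
From w via lambda: add u.
From u via lambda: add s.
From s via lambda: add r.
From r via lambda: add t.
From t via lambda: add x.
No new states can be added; the closed set is {q, r, s, t, u, w, x}.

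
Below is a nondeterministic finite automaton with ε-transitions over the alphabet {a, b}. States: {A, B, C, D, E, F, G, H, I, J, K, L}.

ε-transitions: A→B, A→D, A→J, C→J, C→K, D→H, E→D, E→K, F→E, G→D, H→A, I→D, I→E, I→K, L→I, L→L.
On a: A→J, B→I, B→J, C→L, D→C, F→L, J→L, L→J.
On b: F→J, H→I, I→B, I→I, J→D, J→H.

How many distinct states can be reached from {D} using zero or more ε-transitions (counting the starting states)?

5

Start with {D}.
From D via ε: add H.
From H via ε: add A.
From A via ε: add B, J.
ε-closure = {A, B, D, H, J}, which has 5 states.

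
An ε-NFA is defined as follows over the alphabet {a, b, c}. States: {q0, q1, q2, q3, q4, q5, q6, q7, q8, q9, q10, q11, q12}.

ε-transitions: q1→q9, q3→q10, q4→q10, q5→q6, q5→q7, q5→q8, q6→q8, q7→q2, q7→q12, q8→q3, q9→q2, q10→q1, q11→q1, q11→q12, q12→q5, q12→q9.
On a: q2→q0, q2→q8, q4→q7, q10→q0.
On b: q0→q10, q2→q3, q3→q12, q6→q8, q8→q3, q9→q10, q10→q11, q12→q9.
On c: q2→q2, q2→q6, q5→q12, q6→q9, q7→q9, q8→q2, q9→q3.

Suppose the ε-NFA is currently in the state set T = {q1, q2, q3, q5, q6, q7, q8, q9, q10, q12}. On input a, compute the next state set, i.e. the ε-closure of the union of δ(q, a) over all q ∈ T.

{q0, q1, q2, q3, q8, q9, q10}

q2 on a → {q0, q8}.
q10 on a → {q0}.
No a-transition from q1, q3, q5, q6, q7, q8, q9, q12.
Union after reading a: {q0, q8}.
Now take the ε-closure:
From q8 via ε: add q3.
From q3 via ε: add q10.
From q10 via ε: add q1.
From q1 via ε: add q9.
From q9 via ε: add q2.
No new states can be added; the closed set is {q0, q1, q2, q3, q8, q9, q10}.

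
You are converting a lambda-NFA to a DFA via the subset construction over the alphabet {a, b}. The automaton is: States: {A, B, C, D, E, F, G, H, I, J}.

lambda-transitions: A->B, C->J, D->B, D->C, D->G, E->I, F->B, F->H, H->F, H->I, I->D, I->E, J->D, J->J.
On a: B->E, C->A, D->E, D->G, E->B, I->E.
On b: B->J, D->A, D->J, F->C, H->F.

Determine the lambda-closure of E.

{B, C, D, E, G, I, J}

Start with {E}.
From E via lambda: add I.
From I via lambda: add D.
From D via lambda: add B, C, G.
From C via lambda: add J.
No new states can be added; the closed set is {B, C, D, E, G, I, J}.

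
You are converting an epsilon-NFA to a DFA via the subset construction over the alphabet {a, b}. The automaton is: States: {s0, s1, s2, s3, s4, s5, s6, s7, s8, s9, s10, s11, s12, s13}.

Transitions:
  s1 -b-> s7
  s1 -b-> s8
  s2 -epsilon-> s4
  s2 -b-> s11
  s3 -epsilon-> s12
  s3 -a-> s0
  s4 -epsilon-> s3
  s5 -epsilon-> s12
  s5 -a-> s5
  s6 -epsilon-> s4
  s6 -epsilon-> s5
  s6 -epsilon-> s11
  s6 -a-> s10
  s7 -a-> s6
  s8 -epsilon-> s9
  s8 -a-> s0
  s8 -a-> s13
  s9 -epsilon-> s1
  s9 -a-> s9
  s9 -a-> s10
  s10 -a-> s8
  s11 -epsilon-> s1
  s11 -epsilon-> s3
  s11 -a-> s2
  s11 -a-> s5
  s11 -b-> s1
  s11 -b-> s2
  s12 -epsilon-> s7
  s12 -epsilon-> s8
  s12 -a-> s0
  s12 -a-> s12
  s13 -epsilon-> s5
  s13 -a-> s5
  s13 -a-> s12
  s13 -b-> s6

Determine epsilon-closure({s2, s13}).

Start with {s2, s13}.
From s2 via epsilon: add s4.
From s13 via epsilon: add s5.
From s4 via epsilon: add s3.
From s5 via epsilon: add s12.
From s12 via epsilon: add s7, s8.
From s8 via epsilon: add s9.
From s9 via epsilon: add s1.
No new states can be added; the closed set is {s1, s2, s3, s4, s5, s7, s8, s9, s12, s13}.

{s1, s2, s3, s4, s5, s7, s8, s9, s12, s13}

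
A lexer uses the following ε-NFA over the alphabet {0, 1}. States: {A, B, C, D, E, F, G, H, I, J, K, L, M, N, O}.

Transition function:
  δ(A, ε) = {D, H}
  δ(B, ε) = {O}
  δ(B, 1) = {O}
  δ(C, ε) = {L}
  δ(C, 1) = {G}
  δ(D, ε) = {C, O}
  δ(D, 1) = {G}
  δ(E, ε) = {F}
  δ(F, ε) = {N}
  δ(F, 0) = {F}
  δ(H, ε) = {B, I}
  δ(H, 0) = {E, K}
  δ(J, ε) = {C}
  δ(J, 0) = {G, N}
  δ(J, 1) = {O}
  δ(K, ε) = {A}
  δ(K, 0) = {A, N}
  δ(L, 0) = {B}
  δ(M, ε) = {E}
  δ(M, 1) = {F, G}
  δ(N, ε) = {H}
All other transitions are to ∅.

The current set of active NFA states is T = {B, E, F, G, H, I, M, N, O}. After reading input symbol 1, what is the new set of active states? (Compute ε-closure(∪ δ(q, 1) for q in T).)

B on 1 → {O}.
M on 1 → {F, G}.
No 1-transition from E, F, G, H, I, N, O.
Union after reading 1: {F, G, O}.
Now take the ε-closure:
From F via ε: add N.
From N via ε: add H.
From H via ε: add B, I.
No new states can be added; the closed set is {B, F, G, H, I, N, O}.

{B, F, G, H, I, N, O}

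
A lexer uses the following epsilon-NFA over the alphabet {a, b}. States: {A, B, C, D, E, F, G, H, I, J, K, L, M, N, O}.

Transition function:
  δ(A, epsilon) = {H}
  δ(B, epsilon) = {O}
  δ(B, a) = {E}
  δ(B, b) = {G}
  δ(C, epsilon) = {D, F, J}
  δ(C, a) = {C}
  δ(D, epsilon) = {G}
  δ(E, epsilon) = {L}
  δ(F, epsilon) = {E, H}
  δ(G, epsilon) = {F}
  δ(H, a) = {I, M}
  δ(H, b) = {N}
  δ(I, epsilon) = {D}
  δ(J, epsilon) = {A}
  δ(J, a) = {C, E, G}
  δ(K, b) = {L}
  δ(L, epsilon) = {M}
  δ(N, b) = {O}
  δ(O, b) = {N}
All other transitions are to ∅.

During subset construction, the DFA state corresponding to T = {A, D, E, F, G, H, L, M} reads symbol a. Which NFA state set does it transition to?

H on a → {I, M}.
No a-transition from A, D, E, F, G, L, M.
Union after reading a: {I, M}.
Now take the epsilon-closure:
From I via epsilon: add D.
From D via epsilon: add G.
From G via epsilon: add F.
From F via epsilon: add E, H.
From E via epsilon: add L.
No new states can be added; the closed set is {D, E, F, G, H, I, L, M}.

{D, E, F, G, H, I, L, M}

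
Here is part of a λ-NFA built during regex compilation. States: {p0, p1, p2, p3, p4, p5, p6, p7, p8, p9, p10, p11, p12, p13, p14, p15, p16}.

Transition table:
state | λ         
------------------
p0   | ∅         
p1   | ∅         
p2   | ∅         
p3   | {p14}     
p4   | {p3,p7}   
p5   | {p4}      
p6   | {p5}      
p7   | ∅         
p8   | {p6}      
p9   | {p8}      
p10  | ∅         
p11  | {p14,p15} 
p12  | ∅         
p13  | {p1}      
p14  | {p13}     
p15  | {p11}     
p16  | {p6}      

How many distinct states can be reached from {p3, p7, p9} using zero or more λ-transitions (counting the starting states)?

Start with {p3, p7, p9}.
From p3 via λ: add p14.
From p9 via λ: add p8.
From p8 via λ: add p6.
From p14 via λ: add p13.
From p6 via λ: add p5.
From p13 via λ: add p1.
From p5 via λ: add p4.
λ-closure = {p1, p3, p4, p5, p6, p7, p8, p9, p13, p14}, which has 10 states.

10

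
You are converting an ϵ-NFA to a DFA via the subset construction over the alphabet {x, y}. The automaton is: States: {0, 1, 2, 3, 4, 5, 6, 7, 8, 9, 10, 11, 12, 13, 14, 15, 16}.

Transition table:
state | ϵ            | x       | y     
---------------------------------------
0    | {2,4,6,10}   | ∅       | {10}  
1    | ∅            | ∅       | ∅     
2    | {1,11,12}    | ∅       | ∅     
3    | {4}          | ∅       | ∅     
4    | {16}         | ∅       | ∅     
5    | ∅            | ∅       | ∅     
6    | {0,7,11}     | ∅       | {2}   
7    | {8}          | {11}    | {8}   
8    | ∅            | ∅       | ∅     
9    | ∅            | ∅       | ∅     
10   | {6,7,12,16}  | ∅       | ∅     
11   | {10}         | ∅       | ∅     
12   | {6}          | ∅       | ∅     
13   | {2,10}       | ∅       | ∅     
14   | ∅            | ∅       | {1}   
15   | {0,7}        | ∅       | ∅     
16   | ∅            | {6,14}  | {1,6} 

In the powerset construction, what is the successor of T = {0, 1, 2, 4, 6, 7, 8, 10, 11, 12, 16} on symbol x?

{0, 1, 2, 4, 6, 7, 8, 10, 11, 12, 14, 16}

7 on x → {11}.
16 on x → {6, 14}.
No x-transition from 0, 1, 2, 4, 6, 8, 10, 11, 12.
Union after reading x: {6, 11, 14}.
Now take the ϵ-closure:
From 6 via ϵ: add 0, 7.
From 11 via ϵ: add 10.
From 0 via ϵ: add 2, 4.
From 7 via ϵ: add 8.
From 10 via ϵ: add 12, 16.
From 2 via ϵ: add 1.
No new states can be added; the closed set is {0, 1, 2, 4, 6, 7, 8, 10, 11, 12, 14, 16}.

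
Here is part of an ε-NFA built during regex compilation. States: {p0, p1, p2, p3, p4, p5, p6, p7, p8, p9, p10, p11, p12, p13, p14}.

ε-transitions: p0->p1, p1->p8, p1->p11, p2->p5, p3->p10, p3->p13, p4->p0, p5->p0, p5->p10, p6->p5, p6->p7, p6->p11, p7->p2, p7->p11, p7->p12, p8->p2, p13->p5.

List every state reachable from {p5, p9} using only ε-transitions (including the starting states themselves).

Start with {p5, p9}.
From p5 via ε: add p0, p10.
From p0 via ε: add p1.
From p1 via ε: add p8, p11.
From p8 via ε: add p2.
No new states can be added; the closed set is {p0, p1, p2, p5, p8, p9, p10, p11}.

{p0, p1, p2, p5, p8, p9, p10, p11}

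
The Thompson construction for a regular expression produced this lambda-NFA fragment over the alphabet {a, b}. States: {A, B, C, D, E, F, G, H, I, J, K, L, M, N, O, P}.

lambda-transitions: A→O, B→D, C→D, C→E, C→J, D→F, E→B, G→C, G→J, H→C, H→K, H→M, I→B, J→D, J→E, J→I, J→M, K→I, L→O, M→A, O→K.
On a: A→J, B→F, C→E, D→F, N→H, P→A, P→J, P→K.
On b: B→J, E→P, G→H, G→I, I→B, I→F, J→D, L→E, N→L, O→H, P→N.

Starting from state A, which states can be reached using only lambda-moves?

{A, B, D, F, I, K, O}

Start with {A}.
From A via lambda: add O.
From O via lambda: add K.
From K via lambda: add I.
From I via lambda: add B.
From B via lambda: add D.
From D via lambda: add F.
No new states can be added; the closed set is {A, B, D, F, I, K, O}.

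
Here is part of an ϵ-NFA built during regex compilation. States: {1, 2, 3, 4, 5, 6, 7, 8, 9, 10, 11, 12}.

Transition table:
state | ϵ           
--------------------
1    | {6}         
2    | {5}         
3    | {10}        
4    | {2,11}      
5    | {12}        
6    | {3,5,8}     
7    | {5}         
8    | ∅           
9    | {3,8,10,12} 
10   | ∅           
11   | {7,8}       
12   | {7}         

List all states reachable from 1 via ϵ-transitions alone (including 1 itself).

{1, 3, 5, 6, 7, 8, 10, 12}

Start with {1}.
From 1 via ϵ: add 6.
From 6 via ϵ: add 3, 5, 8.
From 3 via ϵ: add 10.
From 5 via ϵ: add 12.
From 12 via ϵ: add 7.
No new states can be added; the closed set is {1, 3, 5, 6, 7, 8, 10, 12}.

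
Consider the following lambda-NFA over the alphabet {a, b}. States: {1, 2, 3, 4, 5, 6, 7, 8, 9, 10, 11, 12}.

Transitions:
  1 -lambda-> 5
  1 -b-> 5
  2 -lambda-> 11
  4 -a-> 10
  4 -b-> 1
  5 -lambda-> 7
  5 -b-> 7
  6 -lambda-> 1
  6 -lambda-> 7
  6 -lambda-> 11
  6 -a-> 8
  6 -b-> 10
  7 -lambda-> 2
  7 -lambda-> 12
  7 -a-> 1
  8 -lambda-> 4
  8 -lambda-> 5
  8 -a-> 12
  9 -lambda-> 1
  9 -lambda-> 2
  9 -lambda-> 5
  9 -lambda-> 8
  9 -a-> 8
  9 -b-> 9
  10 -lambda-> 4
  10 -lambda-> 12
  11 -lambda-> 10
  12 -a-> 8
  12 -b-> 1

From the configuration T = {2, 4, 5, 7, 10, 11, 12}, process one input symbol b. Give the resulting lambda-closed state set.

{1, 2, 4, 5, 7, 10, 11, 12}

4 on b → {1}.
5 on b → {7}.
12 on b → {1}.
No b-transition from 2, 7, 10, 11.
Union after reading b: {1, 7}.
Now take the lambda-closure:
From 1 via lambda: add 5.
From 7 via lambda: add 2, 12.
From 2 via lambda: add 11.
From 11 via lambda: add 10.
From 10 via lambda: add 4.
No new states can be added; the closed set is {1, 2, 4, 5, 7, 10, 11, 12}.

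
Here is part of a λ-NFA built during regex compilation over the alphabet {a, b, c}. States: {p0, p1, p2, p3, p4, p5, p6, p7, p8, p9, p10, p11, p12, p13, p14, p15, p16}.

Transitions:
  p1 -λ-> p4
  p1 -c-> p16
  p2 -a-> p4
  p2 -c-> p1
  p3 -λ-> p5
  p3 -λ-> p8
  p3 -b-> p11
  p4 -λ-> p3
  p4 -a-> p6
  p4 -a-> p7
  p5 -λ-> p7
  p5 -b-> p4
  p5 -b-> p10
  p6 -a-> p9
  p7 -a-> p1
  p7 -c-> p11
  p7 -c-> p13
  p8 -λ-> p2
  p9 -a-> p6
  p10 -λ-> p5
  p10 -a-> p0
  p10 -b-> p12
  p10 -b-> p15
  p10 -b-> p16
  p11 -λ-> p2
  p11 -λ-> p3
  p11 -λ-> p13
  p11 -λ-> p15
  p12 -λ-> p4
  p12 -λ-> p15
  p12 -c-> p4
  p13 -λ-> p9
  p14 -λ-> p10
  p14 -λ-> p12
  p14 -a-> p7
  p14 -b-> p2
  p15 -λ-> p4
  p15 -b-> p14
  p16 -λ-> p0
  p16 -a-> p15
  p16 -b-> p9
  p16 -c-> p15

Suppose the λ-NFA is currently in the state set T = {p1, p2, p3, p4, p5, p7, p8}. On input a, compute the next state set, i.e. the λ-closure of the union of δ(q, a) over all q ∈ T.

p2 on a → {p4}.
p4 on a → {p6, p7}.
p7 on a → {p1}.
No a-transition from p1, p3, p5, p8.
Union after reading a: {p1, p4, p6, p7}.
Now take the λ-closure:
From p4 via λ: add p3.
From p3 via λ: add p5, p8.
From p8 via λ: add p2.
No new states can be added; the closed set is {p1, p2, p3, p4, p5, p6, p7, p8}.

{p1, p2, p3, p4, p5, p6, p7, p8}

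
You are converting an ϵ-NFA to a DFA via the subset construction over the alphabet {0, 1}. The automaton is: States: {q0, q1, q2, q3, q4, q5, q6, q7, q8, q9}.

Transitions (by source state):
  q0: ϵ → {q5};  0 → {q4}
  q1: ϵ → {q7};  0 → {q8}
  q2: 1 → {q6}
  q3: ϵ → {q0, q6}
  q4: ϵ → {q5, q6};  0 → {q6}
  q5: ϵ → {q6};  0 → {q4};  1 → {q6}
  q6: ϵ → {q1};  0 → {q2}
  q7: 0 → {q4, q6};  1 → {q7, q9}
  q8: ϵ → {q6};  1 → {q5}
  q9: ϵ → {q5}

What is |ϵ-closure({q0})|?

5

Start with {q0}.
From q0 via ϵ: add q5.
From q5 via ϵ: add q6.
From q6 via ϵ: add q1.
From q1 via ϵ: add q7.
ϵ-closure = {q0, q1, q5, q6, q7}, which has 5 states.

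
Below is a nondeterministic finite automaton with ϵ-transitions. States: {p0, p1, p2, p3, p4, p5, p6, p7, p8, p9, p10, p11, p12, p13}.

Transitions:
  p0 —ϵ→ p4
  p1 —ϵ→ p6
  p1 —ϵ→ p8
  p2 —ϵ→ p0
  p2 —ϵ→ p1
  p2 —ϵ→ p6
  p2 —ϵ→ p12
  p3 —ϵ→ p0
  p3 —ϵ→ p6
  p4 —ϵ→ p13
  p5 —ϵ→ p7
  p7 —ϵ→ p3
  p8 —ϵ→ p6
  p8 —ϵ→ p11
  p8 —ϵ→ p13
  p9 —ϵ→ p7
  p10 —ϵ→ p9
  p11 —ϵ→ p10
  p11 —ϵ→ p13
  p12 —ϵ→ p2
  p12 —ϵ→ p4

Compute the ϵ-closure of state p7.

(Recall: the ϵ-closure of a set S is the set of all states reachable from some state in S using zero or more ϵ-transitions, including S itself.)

{p0, p3, p4, p6, p7, p13}

Start with {p7}.
From p7 via ϵ: add p3.
From p3 via ϵ: add p0, p6.
From p0 via ϵ: add p4.
From p4 via ϵ: add p13.
No new states can be added; the closed set is {p0, p3, p4, p6, p7, p13}.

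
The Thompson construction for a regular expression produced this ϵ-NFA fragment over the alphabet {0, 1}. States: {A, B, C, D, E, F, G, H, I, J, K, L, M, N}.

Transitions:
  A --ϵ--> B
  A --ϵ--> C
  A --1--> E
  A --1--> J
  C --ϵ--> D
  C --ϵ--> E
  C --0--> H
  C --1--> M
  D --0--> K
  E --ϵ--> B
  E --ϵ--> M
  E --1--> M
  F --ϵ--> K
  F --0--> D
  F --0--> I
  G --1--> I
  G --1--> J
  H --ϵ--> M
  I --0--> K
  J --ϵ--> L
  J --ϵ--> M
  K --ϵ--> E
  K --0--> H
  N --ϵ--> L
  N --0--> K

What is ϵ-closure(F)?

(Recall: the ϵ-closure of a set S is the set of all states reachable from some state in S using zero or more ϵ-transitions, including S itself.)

Start with {F}.
From F via ϵ: add K.
From K via ϵ: add E.
From E via ϵ: add B, M.
No new states can be added; the closed set is {B, E, F, K, M}.

{B, E, F, K, M}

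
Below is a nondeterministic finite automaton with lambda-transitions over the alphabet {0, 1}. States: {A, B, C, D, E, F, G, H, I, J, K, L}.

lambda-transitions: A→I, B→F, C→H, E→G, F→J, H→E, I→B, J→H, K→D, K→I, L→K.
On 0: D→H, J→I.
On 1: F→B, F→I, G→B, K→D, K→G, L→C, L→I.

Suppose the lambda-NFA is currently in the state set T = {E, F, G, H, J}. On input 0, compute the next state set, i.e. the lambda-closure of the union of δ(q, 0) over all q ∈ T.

{B, E, F, G, H, I, J}

J on 0 → {I}.
No 0-transition from E, F, G, H.
Union after reading 0: {I}.
Now take the lambda-closure:
From I via lambda: add B.
From B via lambda: add F.
From F via lambda: add J.
From J via lambda: add H.
From H via lambda: add E.
From E via lambda: add G.
No new states can be added; the closed set is {B, E, F, G, H, I, J}.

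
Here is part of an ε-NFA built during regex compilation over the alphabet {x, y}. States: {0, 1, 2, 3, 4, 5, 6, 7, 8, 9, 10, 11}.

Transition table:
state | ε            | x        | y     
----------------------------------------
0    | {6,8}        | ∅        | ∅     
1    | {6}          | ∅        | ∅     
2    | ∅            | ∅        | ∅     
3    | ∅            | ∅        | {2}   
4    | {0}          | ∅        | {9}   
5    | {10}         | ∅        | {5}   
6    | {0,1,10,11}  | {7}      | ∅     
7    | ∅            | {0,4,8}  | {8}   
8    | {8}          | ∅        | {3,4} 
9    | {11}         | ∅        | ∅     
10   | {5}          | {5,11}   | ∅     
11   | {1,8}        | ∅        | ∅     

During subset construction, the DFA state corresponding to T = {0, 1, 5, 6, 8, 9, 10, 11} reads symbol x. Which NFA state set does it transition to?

6 on x → {7}.
10 on x → {5, 11}.
No x-transition from 0, 1, 5, 8, 9, 11.
Union after reading x: {5, 7, 11}.
Now take the ε-closure:
From 5 via ε: add 10.
From 11 via ε: add 1, 8.
From 1 via ε: add 6.
From 6 via ε: add 0.
No new states can be added; the closed set is {0, 1, 5, 6, 7, 8, 10, 11}.

{0, 1, 5, 6, 7, 8, 10, 11}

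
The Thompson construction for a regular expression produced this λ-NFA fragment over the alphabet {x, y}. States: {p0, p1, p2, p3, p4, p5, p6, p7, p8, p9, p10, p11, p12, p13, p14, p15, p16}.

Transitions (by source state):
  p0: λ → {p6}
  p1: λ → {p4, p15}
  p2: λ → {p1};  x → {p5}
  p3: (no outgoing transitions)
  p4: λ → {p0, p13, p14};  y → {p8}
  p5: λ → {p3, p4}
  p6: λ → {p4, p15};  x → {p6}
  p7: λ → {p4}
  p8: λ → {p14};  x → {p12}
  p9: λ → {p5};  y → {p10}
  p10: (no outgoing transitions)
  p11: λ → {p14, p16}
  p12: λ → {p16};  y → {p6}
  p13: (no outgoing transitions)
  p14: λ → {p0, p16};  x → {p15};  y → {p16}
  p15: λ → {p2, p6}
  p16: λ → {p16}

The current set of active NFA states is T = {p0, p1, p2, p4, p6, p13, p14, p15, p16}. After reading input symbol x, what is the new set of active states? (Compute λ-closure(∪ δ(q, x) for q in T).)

{p0, p1, p2, p3, p4, p5, p6, p13, p14, p15, p16}

p2 on x → {p5}.
p6 on x → {p6}.
p14 on x → {p15}.
No x-transition from p0, p1, p4, p13, p15, p16.
Union after reading x: {p5, p6, p15}.
Now take the λ-closure:
From p5 via λ: add p3, p4.
From p15 via λ: add p2.
From p2 via λ: add p1.
From p4 via λ: add p0, p13, p14.
From p14 via λ: add p16.
No new states can be added; the closed set is {p0, p1, p2, p3, p4, p5, p6, p13, p14, p15, p16}.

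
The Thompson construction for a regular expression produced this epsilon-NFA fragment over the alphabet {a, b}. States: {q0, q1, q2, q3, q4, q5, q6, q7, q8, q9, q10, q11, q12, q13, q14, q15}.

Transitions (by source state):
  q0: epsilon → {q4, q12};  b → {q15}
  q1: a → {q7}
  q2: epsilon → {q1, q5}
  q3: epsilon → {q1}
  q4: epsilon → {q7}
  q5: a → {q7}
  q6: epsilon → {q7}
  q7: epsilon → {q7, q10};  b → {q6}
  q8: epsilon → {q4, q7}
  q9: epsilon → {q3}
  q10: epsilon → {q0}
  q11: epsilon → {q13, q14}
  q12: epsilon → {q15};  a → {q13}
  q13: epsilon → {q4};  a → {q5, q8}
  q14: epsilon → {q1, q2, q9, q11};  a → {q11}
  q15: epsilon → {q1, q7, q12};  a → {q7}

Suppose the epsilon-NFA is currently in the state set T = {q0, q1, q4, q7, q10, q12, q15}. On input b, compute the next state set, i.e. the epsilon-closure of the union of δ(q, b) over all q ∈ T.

q0 on b → {q15}.
q7 on b → {q6}.
No b-transition from q1, q4, q10, q12, q15.
Union after reading b: {q6, q15}.
Now take the epsilon-closure:
From q6 via epsilon: add q7.
From q15 via epsilon: add q1, q12.
From q7 via epsilon: add q10.
From q10 via epsilon: add q0.
From q0 via epsilon: add q4.
No new states can be added; the closed set is {q0, q1, q4, q6, q7, q10, q12, q15}.

{q0, q1, q4, q6, q7, q10, q12, q15}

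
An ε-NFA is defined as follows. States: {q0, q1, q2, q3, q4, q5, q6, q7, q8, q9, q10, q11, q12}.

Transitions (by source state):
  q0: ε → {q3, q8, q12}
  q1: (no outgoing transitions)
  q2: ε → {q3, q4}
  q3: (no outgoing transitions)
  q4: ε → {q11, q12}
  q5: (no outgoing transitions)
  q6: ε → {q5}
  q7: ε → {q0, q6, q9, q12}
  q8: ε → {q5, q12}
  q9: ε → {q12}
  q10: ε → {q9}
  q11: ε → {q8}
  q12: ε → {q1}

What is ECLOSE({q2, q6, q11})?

Start with {q2, q6, q11}.
From q2 via ε: add q3, q4.
From q6 via ε: add q5.
From q11 via ε: add q8.
From q4 via ε: add q12.
From q12 via ε: add q1.
No new states can be added; the closed set is {q1, q2, q3, q4, q5, q6, q8, q11, q12}.

{q1, q2, q3, q4, q5, q6, q8, q11, q12}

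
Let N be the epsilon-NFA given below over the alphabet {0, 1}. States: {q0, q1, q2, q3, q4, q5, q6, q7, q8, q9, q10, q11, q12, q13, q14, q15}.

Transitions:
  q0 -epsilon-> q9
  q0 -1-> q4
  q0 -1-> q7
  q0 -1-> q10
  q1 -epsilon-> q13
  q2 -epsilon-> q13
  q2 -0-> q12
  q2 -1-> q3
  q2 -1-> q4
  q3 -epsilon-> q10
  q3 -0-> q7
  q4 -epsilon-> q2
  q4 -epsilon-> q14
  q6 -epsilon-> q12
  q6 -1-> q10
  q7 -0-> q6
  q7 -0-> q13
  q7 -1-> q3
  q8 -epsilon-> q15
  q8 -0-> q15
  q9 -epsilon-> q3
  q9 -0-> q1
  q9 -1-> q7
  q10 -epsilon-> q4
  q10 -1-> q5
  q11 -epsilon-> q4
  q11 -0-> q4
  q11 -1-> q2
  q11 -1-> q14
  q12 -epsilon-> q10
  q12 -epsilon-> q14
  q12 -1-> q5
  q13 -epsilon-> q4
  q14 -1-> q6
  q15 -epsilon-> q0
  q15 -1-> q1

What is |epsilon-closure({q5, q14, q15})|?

Start with {q5, q14, q15}.
From q15 via epsilon: add q0.
From q0 via epsilon: add q9.
From q9 via epsilon: add q3.
From q3 via epsilon: add q10.
From q10 via epsilon: add q4.
From q4 via epsilon: add q2.
From q2 via epsilon: add q13.
epsilon-closure = {q0, q2, q3, q4, q5, q9, q10, q13, q14, q15}, which has 10 states.

10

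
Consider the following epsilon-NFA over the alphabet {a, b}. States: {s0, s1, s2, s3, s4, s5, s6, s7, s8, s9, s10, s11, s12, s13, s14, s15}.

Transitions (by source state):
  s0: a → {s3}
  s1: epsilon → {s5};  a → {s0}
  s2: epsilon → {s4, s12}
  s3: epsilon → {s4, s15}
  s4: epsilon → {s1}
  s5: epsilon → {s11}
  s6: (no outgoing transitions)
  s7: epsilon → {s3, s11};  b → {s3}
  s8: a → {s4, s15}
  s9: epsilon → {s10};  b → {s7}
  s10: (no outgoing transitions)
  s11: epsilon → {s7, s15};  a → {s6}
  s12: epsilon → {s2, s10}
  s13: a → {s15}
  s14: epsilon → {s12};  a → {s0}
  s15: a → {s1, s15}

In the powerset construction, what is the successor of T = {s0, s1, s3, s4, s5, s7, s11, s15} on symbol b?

s7 on b → {s3}.
No b-transition from s0, s1, s3, s4, s5, s11, s15.
Union after reading b: {s3}.
Now take the epsilon-closure:
From s3 via epsilon: add s4, s15.
From s4 via epsilon: add s1.
From s1 via epsilon: add s5.
From s5 via epsilon: add s11.
From s11 via epsilon: add s7.
No new states can be added; the closed set is {s1, s3, s4, s5, s7, s11, s15}.

{s1, s3, s4, s5, s7, s11, s15}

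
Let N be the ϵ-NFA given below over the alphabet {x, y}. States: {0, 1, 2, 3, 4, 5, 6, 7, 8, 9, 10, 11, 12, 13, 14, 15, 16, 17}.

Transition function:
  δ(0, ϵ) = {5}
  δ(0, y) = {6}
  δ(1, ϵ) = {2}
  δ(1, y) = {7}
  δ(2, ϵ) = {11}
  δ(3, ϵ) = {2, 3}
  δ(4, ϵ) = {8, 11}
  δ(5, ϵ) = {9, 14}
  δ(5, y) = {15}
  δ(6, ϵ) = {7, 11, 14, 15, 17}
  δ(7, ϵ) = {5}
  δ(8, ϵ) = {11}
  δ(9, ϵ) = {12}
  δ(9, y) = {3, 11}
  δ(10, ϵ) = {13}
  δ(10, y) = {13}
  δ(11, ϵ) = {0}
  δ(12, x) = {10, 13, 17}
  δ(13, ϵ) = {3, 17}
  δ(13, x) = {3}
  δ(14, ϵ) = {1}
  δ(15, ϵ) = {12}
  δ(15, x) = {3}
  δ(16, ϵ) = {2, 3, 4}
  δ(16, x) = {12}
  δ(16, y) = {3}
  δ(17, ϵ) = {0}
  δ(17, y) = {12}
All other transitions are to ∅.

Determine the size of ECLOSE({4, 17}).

Start with {4, 17}.
From 4 via ϵ: add 8, 11.
From 17 via ϵ: add 0.
From 0 via ϵ: add 5.
From 5 via ϵ: add 9, 14.
From 9 via ϵ: add 12.
From 14 via ϵ: add 1.
From 1 via ϵ: add 2.
ϵ-closure = {0, 1, 2, 4, 5, 8, 9, 11, 12, 14, 17}, which has 11 states.

11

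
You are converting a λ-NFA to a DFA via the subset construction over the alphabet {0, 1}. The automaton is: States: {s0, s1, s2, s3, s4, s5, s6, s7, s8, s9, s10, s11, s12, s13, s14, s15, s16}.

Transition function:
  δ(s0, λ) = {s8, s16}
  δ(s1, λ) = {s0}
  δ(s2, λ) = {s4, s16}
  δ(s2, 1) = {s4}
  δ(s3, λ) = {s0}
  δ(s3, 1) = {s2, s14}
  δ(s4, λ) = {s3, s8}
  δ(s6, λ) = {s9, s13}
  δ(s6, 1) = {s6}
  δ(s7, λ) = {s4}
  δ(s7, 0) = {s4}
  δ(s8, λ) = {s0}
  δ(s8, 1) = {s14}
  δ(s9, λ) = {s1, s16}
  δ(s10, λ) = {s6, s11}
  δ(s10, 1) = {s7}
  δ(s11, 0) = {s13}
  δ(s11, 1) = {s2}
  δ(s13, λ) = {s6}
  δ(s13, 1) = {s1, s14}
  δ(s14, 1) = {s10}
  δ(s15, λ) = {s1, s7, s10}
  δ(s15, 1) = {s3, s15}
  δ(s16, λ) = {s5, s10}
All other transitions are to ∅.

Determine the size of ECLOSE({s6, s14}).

11

Start with {s6, s14}.
From s6 via λ: add s9, s13.
From s9 via λ: add s1, s16.
From s1 via λ: add s0.
From s16 via λ: add s5, s10.
From s0 via λ: add s8.
From s10 via λ: add s11.
λ-closure = {s0, s1, s5, s6, s8, s9, s10, s11, s13, s14, s16}, which has 11 states.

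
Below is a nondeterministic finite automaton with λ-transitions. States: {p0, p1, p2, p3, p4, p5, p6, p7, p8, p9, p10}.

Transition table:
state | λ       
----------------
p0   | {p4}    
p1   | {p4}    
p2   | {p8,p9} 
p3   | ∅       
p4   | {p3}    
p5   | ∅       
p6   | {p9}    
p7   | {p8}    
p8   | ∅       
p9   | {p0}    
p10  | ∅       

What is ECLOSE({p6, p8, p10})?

{p0, p3, p4, p6, p8, p9, p10}

Start with {p6, p8, p10}.
From p6 via λ: add p9.
From p9 via λ: add p0.
From p0 via λ: add p4.
From p4 via λ: add p3.
No new states can be added; the closed set is {p0, p3, p4, p6, p8, p9, p10}.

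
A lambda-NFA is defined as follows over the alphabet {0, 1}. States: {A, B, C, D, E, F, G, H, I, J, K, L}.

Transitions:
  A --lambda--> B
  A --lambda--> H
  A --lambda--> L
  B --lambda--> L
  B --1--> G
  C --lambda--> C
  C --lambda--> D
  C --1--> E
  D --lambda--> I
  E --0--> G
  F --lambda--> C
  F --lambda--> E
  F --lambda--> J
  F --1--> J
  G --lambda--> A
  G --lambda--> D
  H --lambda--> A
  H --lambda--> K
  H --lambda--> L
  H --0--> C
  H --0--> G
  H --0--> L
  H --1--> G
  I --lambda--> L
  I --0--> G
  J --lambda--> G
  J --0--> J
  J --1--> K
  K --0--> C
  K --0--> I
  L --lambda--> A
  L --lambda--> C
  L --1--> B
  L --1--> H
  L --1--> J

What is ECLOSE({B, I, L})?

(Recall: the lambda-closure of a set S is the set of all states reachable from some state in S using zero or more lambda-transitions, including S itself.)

{A, B, C, D, H, I, K, L}

Start with {B, I, L}.
From L via lambda: add A, C.
From A via lambda: add H.
From C via lambda: add D.
From H via lambda: add K.
No new states can be added; the closed set is {A, B, C, D, H, I, K, L}.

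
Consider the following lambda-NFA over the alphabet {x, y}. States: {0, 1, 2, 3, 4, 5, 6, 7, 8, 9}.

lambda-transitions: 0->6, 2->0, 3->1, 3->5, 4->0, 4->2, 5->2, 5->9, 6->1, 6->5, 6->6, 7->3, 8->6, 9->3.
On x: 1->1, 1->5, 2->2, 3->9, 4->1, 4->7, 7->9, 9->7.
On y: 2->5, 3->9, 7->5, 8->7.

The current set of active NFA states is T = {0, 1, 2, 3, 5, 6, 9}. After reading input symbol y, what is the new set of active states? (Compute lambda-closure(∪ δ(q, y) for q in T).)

2 on y → {5}.
3 on y → {9}.
No y-transition from 0, 1, 5, 6, 9.
Union after reading y: {5, 9}.
Now take the lambda-closure:
From 5 via lambda: add 2.
From 9 via lambda: add 3.
From 2 via lambda: add 0.
From 3 via lambda: add 1.
From 0 via lambda: add 6.
No new states can be added; the closed set is {0, 1, 2, 3, 5, 6, 9}.

{0, 1, 2, 3, 5, 6, 9}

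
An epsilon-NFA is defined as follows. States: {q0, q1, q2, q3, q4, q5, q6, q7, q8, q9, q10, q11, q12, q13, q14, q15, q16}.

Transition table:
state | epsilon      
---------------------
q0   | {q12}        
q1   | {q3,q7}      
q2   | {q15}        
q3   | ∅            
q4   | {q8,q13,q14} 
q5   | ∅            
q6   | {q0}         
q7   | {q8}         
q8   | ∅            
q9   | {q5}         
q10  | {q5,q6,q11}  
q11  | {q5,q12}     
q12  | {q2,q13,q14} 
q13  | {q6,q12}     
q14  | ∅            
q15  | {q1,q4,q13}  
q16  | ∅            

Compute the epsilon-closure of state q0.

Start with {q0}.
From q0 via epsilon: add q12.
From q12 via epsilon: add q2, q13, q14.
From q2 via epsilon: add q15.
From q13 via epsilon: add q6.
From q15 via epsilon: add q1, q4.
From q1 via epsilon: add q3, q7.
From q4 via epsilon: add q8.
No new states can be added; the closed set is {q0, q1, q2, q3, q4, q6, q7, q8, q12, q13, q14, q15}.

{q0, q1, q2, q3, q4, q6, q7, q8, q12, q13, q14, q15}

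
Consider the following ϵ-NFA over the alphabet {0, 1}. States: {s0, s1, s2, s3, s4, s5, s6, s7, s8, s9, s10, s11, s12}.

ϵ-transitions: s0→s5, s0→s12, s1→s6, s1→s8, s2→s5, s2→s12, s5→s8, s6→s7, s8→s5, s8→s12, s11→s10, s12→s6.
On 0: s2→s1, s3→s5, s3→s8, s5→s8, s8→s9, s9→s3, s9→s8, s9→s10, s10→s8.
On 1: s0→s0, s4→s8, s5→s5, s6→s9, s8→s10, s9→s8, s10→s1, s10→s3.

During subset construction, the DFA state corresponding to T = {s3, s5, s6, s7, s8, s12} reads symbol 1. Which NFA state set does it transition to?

{s5, s6, s7, s8, s9, s10, s12}

s5 on 1 → {s5}.
s6 on 1 → {s9}.
s8 on 1 → {s10}.
No 1-transition from s3, s7, s12.
Union after reading 1: {s5, s9, s10}.
Now take the ϵ-closure:
From s5 via ϵ: add s8.
From s8 via ϵ: add s12.
From s12 via ϵ: add s6.
From s6 via ϵ: add s7.
No new states can be added; the closed set is {s5, s6, s7, s8, s9, s10, s12}.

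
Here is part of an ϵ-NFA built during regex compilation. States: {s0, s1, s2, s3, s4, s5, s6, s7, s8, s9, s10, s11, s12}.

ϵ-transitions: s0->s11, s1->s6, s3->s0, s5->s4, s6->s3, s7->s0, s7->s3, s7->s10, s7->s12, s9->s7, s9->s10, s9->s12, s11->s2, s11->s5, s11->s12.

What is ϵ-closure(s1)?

Start with {s1}.
From s1 via ϵ: add s6.
From s6 via ϵ: add s3.
From s3 via ϵ: add s0.
From s0 via ϵ: add s11.
From s11 via ϵ: add s2, s5, s12.
From s5 via ϵ: add s4.
No new states can be added; the closed set is {s0, s1, s2, s3, s4, s5, s6, s11, s12}.

{s0, s1, s2, s3, s4, s5, s6, s11, s12}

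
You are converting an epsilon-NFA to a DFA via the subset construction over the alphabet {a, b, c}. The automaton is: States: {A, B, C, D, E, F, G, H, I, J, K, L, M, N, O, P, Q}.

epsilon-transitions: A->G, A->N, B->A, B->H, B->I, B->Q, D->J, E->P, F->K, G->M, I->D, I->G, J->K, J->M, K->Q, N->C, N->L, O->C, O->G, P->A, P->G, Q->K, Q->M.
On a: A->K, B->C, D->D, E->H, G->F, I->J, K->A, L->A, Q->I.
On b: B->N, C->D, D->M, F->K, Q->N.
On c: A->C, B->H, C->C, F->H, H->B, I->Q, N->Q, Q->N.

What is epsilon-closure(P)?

{A, C, G, L, M, N, P}

Start with {P}.
From P via epsilon: add A, G.
From A via epsilon: add N.
From G via epsilon: add M.
From N via epsilon: add C, L.
No new states can be added; the closed set is {A, C, G, L, M, N, P}.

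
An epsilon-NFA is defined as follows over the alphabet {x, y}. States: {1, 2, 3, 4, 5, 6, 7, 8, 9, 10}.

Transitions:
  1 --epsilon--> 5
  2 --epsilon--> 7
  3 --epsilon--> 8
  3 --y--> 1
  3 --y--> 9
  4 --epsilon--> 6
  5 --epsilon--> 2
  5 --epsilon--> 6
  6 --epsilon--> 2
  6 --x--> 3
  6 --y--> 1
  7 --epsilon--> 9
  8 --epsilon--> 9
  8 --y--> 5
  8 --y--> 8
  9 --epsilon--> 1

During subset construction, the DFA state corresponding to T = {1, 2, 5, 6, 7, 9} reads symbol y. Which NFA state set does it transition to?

{1, 2, 5, 6, 7, 9}

6 on y → {1}.
No y-transition from 1, 2, 5, 7, 9.
Union after reading y: {1}.
Now take the epsilon-closure:
From 1 via epsilon: add 5.
From 5 via epsilon: add 2, 6.
From 2 via epsilon: add 7.
From 7 via epsilon: add 9.
No new states can be added; the closed set is {1, 2, 5, 6, 7, 9}.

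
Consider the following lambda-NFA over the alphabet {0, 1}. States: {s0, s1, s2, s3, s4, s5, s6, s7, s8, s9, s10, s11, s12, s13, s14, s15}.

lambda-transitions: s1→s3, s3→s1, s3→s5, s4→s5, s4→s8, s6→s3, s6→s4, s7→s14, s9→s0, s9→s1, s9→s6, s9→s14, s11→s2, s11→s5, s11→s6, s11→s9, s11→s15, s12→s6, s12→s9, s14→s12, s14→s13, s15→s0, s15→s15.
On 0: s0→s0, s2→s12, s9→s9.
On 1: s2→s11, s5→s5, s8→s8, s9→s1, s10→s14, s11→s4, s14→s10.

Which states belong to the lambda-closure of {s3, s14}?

Start with {s3, s14}.
From s3 via lambda: add s1, s5.
From s14 via lambda: add s12, s13.
From s12 via lambda: add s6, s9.
From s6 via lambda: add s4.
From s9 via lambda: add s0.
From s4 via lambda: add s8.
No new states can be added; the closed set is {s0, s1, s3, s4, s5, s6, s8, s9, s12, s13, s14}.

{s0, s1, s3, s4, s5, s6, s8, s9, s12, s13, s14}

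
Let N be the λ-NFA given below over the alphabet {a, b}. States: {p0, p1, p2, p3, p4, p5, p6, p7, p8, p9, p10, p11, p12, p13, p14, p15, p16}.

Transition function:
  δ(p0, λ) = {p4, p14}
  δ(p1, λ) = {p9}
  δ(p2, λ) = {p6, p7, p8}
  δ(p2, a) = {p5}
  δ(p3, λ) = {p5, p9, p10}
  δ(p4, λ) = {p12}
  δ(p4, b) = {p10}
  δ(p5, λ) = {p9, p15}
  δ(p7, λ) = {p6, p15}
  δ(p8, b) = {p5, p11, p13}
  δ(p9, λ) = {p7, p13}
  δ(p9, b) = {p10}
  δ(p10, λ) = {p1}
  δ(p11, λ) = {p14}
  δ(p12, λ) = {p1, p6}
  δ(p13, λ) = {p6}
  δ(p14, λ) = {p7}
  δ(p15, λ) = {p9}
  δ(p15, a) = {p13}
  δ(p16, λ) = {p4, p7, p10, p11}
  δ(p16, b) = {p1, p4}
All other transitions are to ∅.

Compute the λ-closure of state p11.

{p6, p7, p9, p11, p13, p14, p15}

Start with {p11}.
From p11 via λ: add p14.
From p14 via λ: add p7.
From p7 via λ: add p6, p15.
From p15 via λ: add p9.
From p9 via λ: add p13.
No new states can be added; the closed set is {p6, p7, p9, p11, p13, p14, p15}.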